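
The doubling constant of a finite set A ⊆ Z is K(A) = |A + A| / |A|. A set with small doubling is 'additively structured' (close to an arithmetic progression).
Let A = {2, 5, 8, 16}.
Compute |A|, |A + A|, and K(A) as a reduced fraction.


|A| = 4.
Compute A + A by enumerating all 16 pairs.
A + A = {4, 7, 10, 13, 16, 18, 21, 24, 32}, so |A + A| = 9.
K = |A + A| / |A| = 9/4 (already in lowest terms) ≈ 2.2500.
Reference: AP of size 4 gives K = 7/4 ≈ 1.7500; a fully generic set of size 4 gives K ≈ 2.5000.

|A| = 4, |A + A| = 9, K = 9/4.


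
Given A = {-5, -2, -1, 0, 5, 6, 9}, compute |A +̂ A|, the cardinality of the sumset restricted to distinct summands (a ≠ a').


Restricted sumset: A +̂ A = {a + a' : a ∈ A, a' ∈ A, a ≠ a'}.
Equivalently, take A + A and drop any sum 2a that is achievable ONLY as a + a for a ∈ A (i.e. sums representable only with equal summands).
Enumerate pairs (a, a') with a < a' (symmetric, so each unordered pair gives one sum; this covers all a ≠ a'):
  -5 + -2 = -7
  -5 + -1 = -6
  -5 + 0 = -5
  -5 + 5 = 0
  -5 + 6 = 1
  -5 + 9 = 4
  -2 + -1 = -3
  -2 + 0 = -2
  -2 + 5 = 3
  -2 + 6 = 4
  -2 + 9 = 7
  -1 + 0 = -1
  -1 + 5 = 4
  -1 + 6 = 5
  -1 + 9 = 8
  0 + 5 = 5
  0 + 6 = 6
  0 + 9 = 9
  5 + 6 = 11
  5 + 9 = 14
  6 + 9 = 15
Collected distinct sums: {-7, -6, -5, -3, -2, -1, 0, 1, 3, 4, 5, 6, 7, 8, 9, 11, 14, 15}
|A +̂ A| = 18
(Reference bound: |A +̂ A| ≥ 2|A| - 3 for |A| ≥ 2, with |A| = 7 giving ≥ 11.)

|A +̂ A| = 18


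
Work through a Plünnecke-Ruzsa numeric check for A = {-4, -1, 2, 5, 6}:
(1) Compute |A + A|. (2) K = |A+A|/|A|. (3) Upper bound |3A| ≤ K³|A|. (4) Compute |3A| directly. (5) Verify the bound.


|A| = 5.
Step 1: Compute A + A by enumerating all 25 pairs.
A + A = {-8, -5, -2, 1, 2, 4, 5, 7, 8, 10, 11, 12}, so |A + A| = 12.
Step 2: Doubling constant K = |A + A|/|A| = 12/5 = 12/5 ≈ 2.4000.
Step 3: Plünnecke-Ruzsa gives |3A| ≤ K³·|A| = (2.4000)³ · 5 ≈ 69.1200.
Step 4: Compute 3A = A + A + A directly by enumerating all triples (a,b,c) ∈ A³; |3A| = 22.
Step 5: Check 22 ≤ 69.1200? Yes ✓.

K = 12/5, Plünnecke-Ruzsa bound K³|A| ≈ 69.1200, |3A| = 22, inequality holds.


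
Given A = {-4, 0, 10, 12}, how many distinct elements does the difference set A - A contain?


A - A = {a - a' : a, a' ∈ A}; |A| = 4.
Bounds: 2|A|-1 ≤ |A - A| ≤ |A|² - |A| + 1, i.e. 7 ≤ |A - A| ≤ 13.
Note: 0 ∈ A - A always (from a - a). The set is symmetric: if d ∈ A - A then -d ∈ A - A.
Enumerate nonzero differences d = a - a' with a > a' (then include -d):
Positive differences: {2, 4, 10, 12, 14, 16}
Full difference set: {0} ∪ (positive diffs) ∪ (negative diffs).
|A - A| = 1 + 2·6 = 13 (matches direct enumeration: 13).

|A - A| = 13


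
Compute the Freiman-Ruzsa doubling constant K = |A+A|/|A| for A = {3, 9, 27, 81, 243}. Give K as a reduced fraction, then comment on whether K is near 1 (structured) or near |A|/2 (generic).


|A| = 5.
Compute A + A by enumerating all 25 pairs.
A + A = {6, 12, 18, 30, 36, 54, 84, 90, 108, 162, 246, 252, 270, 324, 486}, so |A + A| = 15.
K = |A + A| / |A| = 15/5 = 3/1 ≈ 3.0000.
Reference: AP of size 5 gives K = 9/5 ≈ 1.8000; a fully generic set of size 5 gives K ≈ 3.0000.

|A| = 5, |A + A| = 15, K = 15/5 = 3/1.


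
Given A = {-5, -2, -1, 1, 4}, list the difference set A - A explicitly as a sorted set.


A - A = {a - a' : a, a' ∈ A}.
Compute a - a' for each ordered pair (a, a'):
a = -5: -5--5=0, -5--2=-3, -5--1=-4, -5-1=-6, -5-4=-9
a = -2: -2--5=3, -2--2=0, -2--1=-1, -2-1=-3, -2-4=-6
a = -1: -1--5=4, -1--2=1, -1--1=0, -1-1=-2, -1-4=-5
a = 1: 1--5=6, 1--2=3, 1--1=2, 1-1=0, 1-4=-3
a = 4: 4--5=9, 4--2=6, 4--1=5, 4-1=3, 4-4=0
Collecting distinct values (and noting 0 appears from a-a):
A - A = {-9, -6, -5, -4, -3, -2, -1, 0, 1, 2, 3, 4, 5, 6, 9}
|A - A| = 15

A - A = {-9, -6, -5, -4, -3, -2, -1, 0, 1, 2, 3, 4, 5, 6, 9}


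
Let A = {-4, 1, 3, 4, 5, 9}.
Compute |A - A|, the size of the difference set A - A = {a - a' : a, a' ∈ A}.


A - A = {a - a' : a, a' ∈ A}; |A| = 6.
Bounds: 2|A|-1 ≤ |A - A| ≤ |A|² - |A| + 1, i.e. 11 ≤ |A - A| ≤ 31.
Note: 0 ∈ A - A always (from a - a). The set is symmetric: if d ∈ A - A then -d ∈ A - A.
Enumerate nonzero differences d = a - a' with a > a' (then include -d):
Positive differences: {1, 2, 3, 4, 5, 6, 7, 8, 9, 13}
Full difference set: {0} ∪ (positive diffs) ∪ (negative diffs).
|A - A| = 1 + 2·10 = 21 (matches direct enumeration: 21).

|A - A| = 21


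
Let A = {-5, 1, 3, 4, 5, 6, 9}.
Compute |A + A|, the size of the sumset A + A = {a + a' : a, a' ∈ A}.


A + A = {a + a' : a, a' ∈ A}; |A| = 7.
General bounds: 2|A| - 1 ≤ |A + A| ≤ |A|(|A|+1)/2, i.e. 13 ≤ |A + A| ≤ 28.
Lower bound 2|A|-1 is attained iff A is an arithmetic progression.
Enumerate sums a + a' for a ≤ a' (symmetric, so this suffices):
a = -5: -5+-5=-10, -5+1=-4, -5+3=-2, -5+4=-1, -5+5=0, -5+6=1, -5+9=4
a = 1: 1+1=2, 1+3=4, 1+4=5, 1+5=6, 1+6=7, 1+9=10
a = 3: 3+3=6, 3+4=7, 3+5=8, 3+6=9, 3+9=12
a = 4: 4+4=8, 4+5=9, 4+6=10, 4+9=13
a = 5: 5+5=10, 5+6=11, 5+9=14
a = 6: 6+6=12, 6+9=15
a = 9: 9+9=18
Distinct sums: {-10, -4, -2, -1, 0, 1, 2, 4, 5, 6, 7, 8, 9, 10, 11, 12, 13, 14, 15, 18}
|A + A| = 20

|A + A| = 20


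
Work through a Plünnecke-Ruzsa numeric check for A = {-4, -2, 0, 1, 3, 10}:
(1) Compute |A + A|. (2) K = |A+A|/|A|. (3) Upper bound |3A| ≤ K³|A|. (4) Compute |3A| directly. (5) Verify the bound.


|A| = 6.
Step 1: Compute A + A by enumerating all 36 pairs.
A + A = {-8, -6, -4, -3, -2, -1, 0, 1, 2, 3, 4, 6, 8, 10, 11, 13, 20}, so |A + A| = 17.
Step 2: Doubling constant K = |A + A|/|A| = 17/6 = 17/6 ≈ 2.8333.
Step 3: Plünnecke-Ruzsa gives |3A| ≤ K³·|A| = (2.8333)³ · 6 ≈ 136.4722.
Step 4: Compute 3A = A + A + A directly by enumerating all triples (a,b,c) ∈ A³; |3A| = 31.
Step 5: Check 31 ≤ 136.4722? Yes ✓.

K = 17/6, Plünnecke-Ruzsa bound K³|A| ≈ 136.4722, |3A| = 31, inequality holds.


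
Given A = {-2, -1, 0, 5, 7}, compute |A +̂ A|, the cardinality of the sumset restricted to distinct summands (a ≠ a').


Restricted sumset: A +̂ A = {a + a' : a ∈ A, a' ∈ A, a ≠ a'}.
Equivalently, take A + A and drop any sum 2a that is achievable ONLY as a + a for a ∈ A (i.e. sums representable only with equal summands).
Enumerate pairs (a, a') with a < a' (symmetric, so each unordered pair gives one sum; this covers all a ≠ a'):
  -2 + -1 = -3
  -2 + 0 = -2
  -2 + 5 = 3
  -2 + 7 = 5
  -1 + 0 = -1
  -1 + 5 = 4
  -1 + 7 = 6
  0 + 5 = 5
  0 + 7 = 7
  5 + 7 = 12
Collected distinct sums: {-3, -2, -1, 3, 4, 5, 6, 7, 12}
|A +̂ A| = 9
(Reference bound: |A +̂ A| ≥ 2|A| - 3 for |A| ≥ 2, with |A| = 5 giving ≥ 7.)

|A +̂ A| = 9


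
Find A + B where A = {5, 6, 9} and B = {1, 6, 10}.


A + B = {a + b : a ∈ A, b ∈ B}.
Enumerate all |A|·|B| = 3·3 = 9 pairs (a, b) and collect distinct sums.
a = 5: 5+1=6, 5+6=11, 5+10=15
a = 6: 6+1=7, 6+6=12, 6+10=16
a = 9: 9+1=10, 9+6=15, 9+10=19
Collecting distinct sums: A + B = {6, 7, 10, 11, 12, 15, 16, 19}
|A + B| = 8

A + B = {6, 7, 10, 11, 12, 15, 16, 19}


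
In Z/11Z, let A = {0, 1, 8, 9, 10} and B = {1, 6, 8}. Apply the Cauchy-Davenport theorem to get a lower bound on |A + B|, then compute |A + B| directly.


Cauchy-Davenport: |A + B| ≥ min(p, |A| + |B| - 1) for A, B nonempty in Z/pZ.
|A| = 5, |B| = 3, p = 11.
CD lower bound = min(11, 5 + 3 - 1) = min(11, 7) = 7.
Compute A + B mod 11 directly:
a = 0: 0+1=1, 0+6=6, 0+8=8
a = 1: 1+1=2, 1+6=7, 1+8=9
a = 8: 8+1=9, 8+6=3, 8+8=5
a = 9: 9+1=10, 9+6=4, 9+8=6
a = 10: 10+1=0, 10+6=5, 10+8=7
A + B = {0, 1, 2, 3, 4, 5, 6, 7, 8, 9, 10}, so |A + B| = 11.
Verify: 11 ≥ 7? Yes ✓.

CD lower bound = 7, actual |A + B| = 11.


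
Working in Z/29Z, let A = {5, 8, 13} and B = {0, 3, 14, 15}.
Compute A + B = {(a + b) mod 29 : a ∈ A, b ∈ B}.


Work in Z/29Z: reduce every sum a + b modulo 29.
Enumerate all 12 pairs:
a = 5: 5+0=5, 5+3=8, 5+14=19, 5+15=20
a = 8: 8+0=8, 8+3=11, 8+14=22, 8+15=23
a = 13: 13+0=13, 13+3=16, 13+14=27, 13+15=28
Distinct residues collected: {5, 8, 11, 13, 16, 19, 20, 22, 23, 27, 28}
|A + B| = 11 (out of 29 total residues).

A + B = {5, 8, 11, 13, 16, 19, 20, 22, 23, 27, 28}


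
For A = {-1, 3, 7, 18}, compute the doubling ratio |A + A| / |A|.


|A| = 4.
Compute A + A by enumerating all 16 pairs.
A + A = {-2, 2, 6, 10, 14, 17, 21, 25, 36}, so |A + A| = 9.
K = |A + A| / |A| = 9/4 (already in lowest terms) ≈ 2.2500.
Reference: AP of size 4 gives K = 7/4 ≈ 1.7500; a fully generic set of size 4 gives K ≈ 2.5000.

|A| = 4, |A + A| = 9, K = 9/4.


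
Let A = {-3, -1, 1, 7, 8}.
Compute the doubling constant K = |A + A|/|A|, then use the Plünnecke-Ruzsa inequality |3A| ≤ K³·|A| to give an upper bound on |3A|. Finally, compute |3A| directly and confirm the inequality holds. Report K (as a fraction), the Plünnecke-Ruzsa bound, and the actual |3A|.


|A| = 5.
Step 1: Compute A + A by enumerating all 25 pairs.
A + A = {-6, -4, -2, 0, 2, 4, 5, 6, 7, 8, 9, 14, 15, 16}, so |A + A| = 14.
Step 2: Doubling constant K = |A + A|/|A| = 14/5 = 14/5 ≈ 2.8000.
Step 3: Plünnecke-Ruzsa gives |3A| ≤ K³·|A| = (2.8000)³ · 5 ≈ 109.7600.
Step 4: Compute 3A = A + A + A directly by enumerating all triples (a,b,c) ∈ A³; |3A| = 26.
Step 5: Check 26 ≤ 109.7600? Yes ✓.

K = 14/5, Plünnecke-Ruzsa bound K³|A| ≈ 109.7600, |3A| = 26, inequality holds.


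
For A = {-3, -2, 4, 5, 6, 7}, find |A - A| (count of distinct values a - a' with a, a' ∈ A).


A - A = {a - a' : a, a' ∈ A}; |A| = 6.
Bounds: 2|A|-1 ≤ |A - A| ≤ |A|² - |A| + 1, i.e. 11 ≤ |A - A| ≤ 31.
Note: 0 ∈ A - A always (from a - a). The set is symmetric: if d ∈ A - A then -d ∈ A - A.
Enumerate nonzero differences d = a - a' with a > a' (then include -d):
Positive differences: {1, 2, 3, 6, 7, 8, 9, 10}
Full difference set: {0} ∪ (positive diffs) ∪ (negative diffs).
|A - A| = 1 + 2·8 = 17 (matches direct enumeration: 17).

|A - A| = 17


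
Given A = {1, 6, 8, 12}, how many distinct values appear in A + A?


A + A = {a + a' : a, a' ∈ A}; |A| = 4.
General bounds: 2|A| - 1 ≤ |A + A| ≤ |A|(|A|+1)/2, i.e. 7 ≤ |A + A| ≤ 10.
Lower bound 2|A|-1 is attained iff A is an arithmetic progression.
Enumerate sums a + a' for a ≤ a' (symmetric, so this suffices):
a = 1: 1+1=2, 1+6=7, 1+8=9, 1+12=13
a = 6: 6+6=12, 6+8=14, 6+12=18
a = 8: 8+8=16, 8+12=20
a = 12: 12+12=24
Distinct sums: {2, 7, 9, 12, 13, 14, 16, 18, 20, 24}
|A + A| = 10

|A + A| = 10


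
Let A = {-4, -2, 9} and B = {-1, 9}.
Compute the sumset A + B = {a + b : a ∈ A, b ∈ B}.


A + B = {a + b : a ∈ A, b ∈ B}.
Enumerate all |A|·|B| = 3·2 = 6 pairs (a, b) and collect distinct sums.
a = -4: -4+-1=-5, -4+9=5
a = -2: -2+-1=-3, -2+9=7
a = 9: 9+-1=8, 9+9=18
Collecting distinct sums: A + B = {-5, -3, 5, 7, 8, 18}
|A + B| = 6

A + B = {-5, -3, 5, 7, 8, 18}


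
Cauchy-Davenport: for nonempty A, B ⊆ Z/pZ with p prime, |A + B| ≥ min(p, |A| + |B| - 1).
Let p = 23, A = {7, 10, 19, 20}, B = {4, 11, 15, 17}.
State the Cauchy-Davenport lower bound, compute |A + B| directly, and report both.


Cauchy-Davenport: |A + B| ≥ min(p, |A| + |B| - 1) for A, B nonempty in Z/pZ.
|A| = 4, |B| = 4, p = 23.
CD lower bound = min(23, 4 + 4 - 1) = min(23, 7) = 7.
Compute A + B mod 23 directly:
a = 7: 7+4=11, 7+11=18, 7+15=22, 7+17=1
a = 10: 10+4=14, 10+11=21, 10+15=2, 10+17=4
a = 19: 19+4=0, 19+11=7, 19+15=11, 19+17=13
a = 20: 20+4=1, 20+11=8, 20+15=12, 20+17=14
A + B = {0, 1, 2, 4, 7, 8, 11, 12, 13, 14, 18, 21, 22}, so |A + B| = 13.
Verify: 13 ≥ 7? Yes ✓.

CD lower bound = 7, actual |A + B| = 13.


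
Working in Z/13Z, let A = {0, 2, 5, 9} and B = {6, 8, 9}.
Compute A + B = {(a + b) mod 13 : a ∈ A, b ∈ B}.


Work in Z/13Z: reduce every sum a + b modulo 13.
Enumerate all 12 pairs:
a = 0: 0+6=6, 0+8=8, 0+9=9
a = 2: 2+6=8, 2+8=10, 2+9=11
a = 5: 5+6=11, 5+8=0, 5+9=1
a = 9: 9+6=2, 9+8=4, 9+9=5
Distinct residues collected: {0, 1, 2, 4, 5, 6, 8, 9, 10, 11}
|A + B| = 10 (out of 13 total residues).

A + B = {0, 1, 2, 4, 5, 6, 8, 9, 10, 11}


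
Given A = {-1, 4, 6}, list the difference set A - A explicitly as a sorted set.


A - A = {a - a' : a, a' ∈ A}.
Compute a - a' for each ordered pair (a, a'):
a = -1: -1--1=0, -1-4=-5, -1-6=-7
a = 4: 4--1=5, 4-4=0, 4-6=-2
a = 6: 6--1=7, 6-4=2, 6-6=0
Collecting distinct values (and noting 0 appears from a-a):
A - A = {-7, -5, -2, 0, 2, 5, 7}
|A - A| = 7

A - A = {-7, -5, -2, 0, 2, 5, 7}


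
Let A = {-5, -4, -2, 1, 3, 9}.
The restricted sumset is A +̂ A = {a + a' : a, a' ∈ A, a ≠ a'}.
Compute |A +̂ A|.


Restricted sumset: A +̂ A = {a + a' : a ∈ A, a' ∈ A, a ≠ a'}.
Equivalently, take A + A and drop any sum 2a that is achievable ONLY as a + a for a ∈ A (i.e. sums representable only with equal summands).
Enumerate pairs (a, a') with a < a' (symmetric, so each unordered pair gives one sum; this covers all a ≠ a'):
  -5 + -4 = -9
  -5 + -2 = -7
  -5 + 1 = -4
  -5 + 3 = -2
  -5 + 9 = 4
  -4 + -2 = -6
  -4 + 1 = -3
  -4 + 3 = -1
  -4 + 9 = 5
  -2 + 1 = -1
  -2 + 3 = 1
  -2 + 9 = 7
  1 + 3 = 4
  1 + 9 = 10
  3 + 9 = 12
Collected distinct sums: {-9, -7, -6, -4, -3, -2, -1, 1, 4, 5, 7, 10, 12}
|A +̂ A| = 13
(Reference bound: |A +̂ A| ≥ 2|A| - 3 for |A| ≥ 2, with |A| = 6 giving ≥ 9.)

|A +̂ A| = 13


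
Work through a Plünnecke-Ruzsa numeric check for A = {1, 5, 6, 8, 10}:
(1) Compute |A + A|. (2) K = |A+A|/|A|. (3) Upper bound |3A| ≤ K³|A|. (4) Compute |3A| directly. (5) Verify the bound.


|A| = 5.
Step 1: Compute A + A by enumerating all 25 pairs.
A + A = {2, 6, 7, 9, 10, 11, 12, 13, 14, 15, 16, 18, 20}, so |A + A| = 13.
Step 2: Doubling constant K = |A + A|/|A| = 13/5 = 13/5 ≈ 2.6000.
Step 3: Plünnecke-Ruzsa gives |3A| ≤ K³·|A| = (2.6000)³ · 5 ≈ 87.8800.
Step 4: Compute 3A = A + A + A directly by enumerating all triples (a,b,c) ∈ A³; |3A| = 22.
Step 5: Check 22 ≤ 87.8800? Yes ✓.

K = 13/5, Plünnecke-Ruzsa bound K³|A| ≈ 87.8800, |3A| = 22, inequality holds.


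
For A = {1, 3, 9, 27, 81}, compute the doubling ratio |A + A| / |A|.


|A| = 5.
Compute A + A by enumerating all 25 pairs.
A + A = {2, 4, 6, 10, 12, 18, 28, 30, 36, 54, 82, 84, 90, 108, 162}, so |A + A| = 15.
K = |A + A| / |A| = 15/5 = 3/1 ≈ 3.0000.
Reference: AP of size 5 gives K = 9/5 ≈ 1.8000; a fully generic set of size 5 gives K ≈ 3.0000.

|A| = 5, |A + A| = 15, K = 15/5 = 3/1.


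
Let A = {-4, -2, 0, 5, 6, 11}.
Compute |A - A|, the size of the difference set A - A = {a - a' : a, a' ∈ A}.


A - A = {a - a' : a, a' ∈ A}; |A| = 6.
Bounds: 2|A|-1 ≤ |A - A| ≤ |A|² - |A| + 1, i.e. 11 ≤ |A - A| ≤ 31.
Note: 0 ∈ A - A always (from a - a). The set is symmetric: if d ∈ A - A then -d ∈ A - A.
Enumerate nonzero differences d = a - a' with a > a' (then include -d):
Positive differences: {1, 2, 4, 5, 6, 7, 8, 9, 10, 11, 13, 15}
Full difference set: {0} ∪ (positive diffs) ∪ (negative diffs).
|A - A| = 1 + 2·12 = 25 (matches direct enumeration: 25).

|A - A| = 25


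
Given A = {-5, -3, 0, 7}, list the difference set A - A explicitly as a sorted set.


A - A = {a - a' : a, a' ∈ A}.
Compute a - a' for each ordered pair (a, a'):
a = -5: -5--5=0, -5--3=-2, -5-0=-5, -5-7=-12
a = -3: -3--5=2, -3--3=0, -3-0=-3, -3-7=-10
a = 0: 0--5=5, 0--3=3, 0-0=0, 0-7=-7
a = 7: 7--5=12, 7--3=10, 7-0=7, 7-7=0
Collecting distinct values (and noting 0 appears from a-a):
A - A = {-12, -10, -7, -5, -3, -2, 0, 2, 3, 5, 7, 10, 12}
|A - A| = 13

A - A = {-12, -10, -7, -5, -3, -2, 0, 2, 3, 5, 7, 10, 12}


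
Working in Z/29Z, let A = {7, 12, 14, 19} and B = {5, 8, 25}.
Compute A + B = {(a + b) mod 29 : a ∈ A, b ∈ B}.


Work in Z/29Z: reduce every sum a + b modulo 29.
Enumerate all 12 pairs:
a = 7: 7+5=12, 7+8=15, 7+25=3
a = 12: 12+5=17, 12+8=20, 12+25=8
a = 14: 14+5=19, 14+8=22, 14+25=10
a = 19: 19+5=24, 19+8=27, 19+25=15
Distinct residues collected: {3, 8, 10, 12, 15, 17, 19, 20, 22, 24, 27}
|A + B| = 11 (out of 29 total residues).

A + B = {3, 8, 10, 12, 15, 17, 19, 20, 22, 24, 27}


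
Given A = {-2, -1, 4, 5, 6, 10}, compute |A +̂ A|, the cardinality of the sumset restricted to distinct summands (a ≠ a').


Restricted sumset: A +̂ A = {a + a' : a ∈ A, a' ∈ A, a ≠ a'}.
Equivalently, take A + A and drop any sum 2a that is achievable ONLY as a + a for a ∈ A (i.e. sums representable only with equal summands).
Enumerate pairs (a, a') with a < a' (symmetric, so each unordered pair gives one sum; this covers all a ≠ a'):
  -2 + -1 = -3
  -2 + 4 = 2
  -2 + 5 = 3
  -2 + 6 = 4
  -2 + 10 = 8
  -1 + 4 = 3
  -1 + 5 = 4
  -1 + 6 = 5
  -1 + 10 = 9
  4 + 5 = 9
  4 + 6 = 10
  4 + 10 = 14
  5 + 6 = 11
  5 + 10 = 15
  6 + 10 = 16
Collected distinct sums: {-3, 2, 3, 4, 5, 8, 9, 10, 11, 14, 15, 16}
|A +̂ A| = 12
(Reference bound: |A +̂ A| ≥ 2|A| - 3 for |A| ≥ 2, with |A| = 6 giving ≥ 9.)

|A +̂ A| = 12


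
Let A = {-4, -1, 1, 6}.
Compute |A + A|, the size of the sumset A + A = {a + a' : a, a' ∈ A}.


A + A = {a + a' : a, a' ∈ A}; |A| = 4.
General bounds: 2|A| - 1 ≤ |A + A| ≤ |A|(|A|+1)/2, i.e. 7 ≤ |A + A| ≤ 10.
Lower bound 2|A|-1 is attained iff A is an arithmetic progression.
Enumerate sums a + a' for a ≤ a' (symmetric, so this suffices):
a = -4: -4+-4=-8, -4+-1=-5, -4+1=-3, -4+6=2
a = -1: -1+-1=-2, -1+1=0, -1+6=5
a = 1: 1+1=2, 1+6=7
a = 6: 6+6=12
Distinct sums: {-8, -5, -3, -2, 0, 2, 5, 7, 12}
|A + A| = 9

|A + A| = 9


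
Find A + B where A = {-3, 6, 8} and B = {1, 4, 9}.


A + B = {a + b : a ∈ A, b ∈ B}.
Enumerate all |A|·|B| = 3·3 = 9 pairs (a, b) and collect distinct sums.
a = -3: -3+1=-2, -3+4=1, -3+9=6
a = 6: 6+1=7, 6+4=10, 6+9=15
a = 8: 8+1=9, 8+4=12, 8+9=17
Collecting distinct sums: A + B = {-2, 1, 6, 7, 9, 10, 12, 15, 17}
|A + B| = 9

A + B = {-2, 1, 6, 7, 9, 10, 12, 15, 17}


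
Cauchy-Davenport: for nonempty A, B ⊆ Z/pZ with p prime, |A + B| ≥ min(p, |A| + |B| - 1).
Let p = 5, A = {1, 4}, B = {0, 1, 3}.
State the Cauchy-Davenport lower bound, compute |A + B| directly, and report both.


Cauchy-Davenport: |A + B| ≥ min(p, |A| + |B| - 1) for A, B nonempty in Z/pZ.
|A| = 2, |B| = 3, p = 5.
CD lower bound = min(5, 2 + 3 - 1) = min(5, 4) = 4.
Compute A + B mod 5 directly:
a = 1: 1+0=1, 1+1=2, 1+3=4
a = 4: 4+0=4, 4+1=0, 4+3=2
A + B = {0, 1, 2, 4}, so |A + B| = 4.
Verify: 4 ≥ 4? Yes ✓.

CD lower bound = 4, actual |A + B| = 4.


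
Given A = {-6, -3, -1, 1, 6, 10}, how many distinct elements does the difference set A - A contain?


A - A = {a - a' : a, a' ∈ A}; |A| = 6.
Bounds: 2|A|-1 ≤ |A - A| ≤ |A|² - |A| + 1, i.e. 11 ≤ |A - A| ≤ 31.
Note: 0 ∈ A - A always (from a - a). The set is symmetric: if d ∈ A - A then -d ∈ A - A.
Enumerate nonzero differences d = a - a' with a > a' (then include -d):
Positive differences: {2, 3, 4, 5, 7, 9, 11, 12, 13, 16}
Full difference set: {0} ∪ (positive diffs) ∪ (negative diffs).
|A - A| = 1 + 2·10 = 21 (matches direct enumeration: 21).

|A - A| = 21


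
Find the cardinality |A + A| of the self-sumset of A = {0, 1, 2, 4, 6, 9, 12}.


A + A = {a + a' : a, a' ∈ A}; |A| = 7.
General bounds: 2|A| - 1 ≤ |A + A| ≤ |A|(|A|+1)/2, i.e. 13 ≤ |A + A| ≤ 28.
Lower bound 2|A|-1 is attained iff A is an arithmetic progression.
Enumerate sums a + a' for a ≤ a' (symmetric, so this suffices):
a = 0: 0+0=0, 0+1=1, 0+2=2, 0+4=4, 0+6=6, 0+9=9, 0+12=12
a = 1: 1+1=2, 1+2=3, 1+4=5, 1+6=7, 1+9=10, 1+12=13
a = 2: 2+2=4, 2+4=6, 2+6=8, 2+9=11, 2+12=14
a = 4: 4+4=8, 4+6=10, 4+9=13, 4+12=16
a = 6: 6+6=12, 6+9=15, 6+12=18
a = 9: 9+9=18, 9+12=21
a = 12: 12+12=24
Distinct sums: {0, 1, 2, 3, 4, 5, 6, 7, 8, 9, 10, 11, 12, 13, 14, 15, 16, 18, 21, 24}
|A + A| = 20

|A + A| = 20


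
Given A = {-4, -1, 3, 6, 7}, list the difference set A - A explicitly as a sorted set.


A - A = {a - a' : a, a' ∈ A}.
Compute a - a' for each ordered pair (a, a'):
a = -4: -4--4=0, -4--1=-3, -4-3=-7, -4-6=-10, -4-7=-11
a = -1: -1--4=3, -1--1=0, -1-3=-4, -1-6=-7, -1-7=-8
a = 3: 3--4=7, 3--1=4, 3-3=0, 3-6=-3, 3-7=-4
a = 6: 6--4=10, 6--1=7, 6-3=3, 6-6=0, 6-7=-1
a = 7: 7--4=11, 7--1=8, 7-3=4, 7-6=1, 7-7=0
Collecting distinct values (and noting 0 appears from a-a):
A - A = {-11, -10, -8, -7, -4, -3, -1, 0, 1, 3, 4, 7, 8, 10, 11}
|A - A| = 15

A - A = {-11, -10, -8, -7, -4, -3, -1, 0, 1, 3, 4, 7, 8, 10, 11}


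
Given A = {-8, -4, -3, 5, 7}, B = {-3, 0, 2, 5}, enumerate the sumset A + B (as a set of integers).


A + B = {a + b : a ∈ A, b ∈ B}.
Enumerate all |A|·|B| = 5·4 = 20 pairs (a, b) and collect distinct sums.
a = -8: -8+-3=-11, -8+0=-8, -8+2=-6, -8+5=-3
a = -4: -4+-3=-7, -4+0=-4, -4+2=-2, -4+5=1
a = -3: -3+-3=-6, -3+0=-3, -3+2=-1, -3+5=2
a = 5: 5+-3=2, 5+0=5, 5+2=7, 5+5=10
a = 7: 7+-3=4, 7+0=7, 7+2=9, 7+5=12
Collecting distinct sums: A + B = {-11, -8, -7, -6, -4, -3, -2, -1, 1, 2, 4, 5, 7, 9, 10, 12}
|A + B| = 16

A + B = {-11, -8, -7, -6, -4, -3, -2, -1, 1, 2, 4, 5, 7, 9, 10, 12}


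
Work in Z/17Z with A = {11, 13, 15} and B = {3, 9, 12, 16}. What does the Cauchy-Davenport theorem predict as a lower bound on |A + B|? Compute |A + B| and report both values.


Cauchy-Davenport: |A + B| ≥ min(p, |A| + |B| - 1) for A, B nonempty in Z/pZ.
|A| = 3, |B| = 4, p = 17.
CD lower bound = min(17, 3 + 4 - 1) = min(17, 6) = 6.
Compute A + B mod 17 directly:
a = 11: 11+3=14, 11+9=3, 11+12=6, 11+16=10
a = 13: 13+3=16, 13+9=5, 13+12=8, 13+16=12
a = 15: 15+3=1, 15+9=7, 15+12=10, 15+16=14
A + B = {1, 3, 5, 6, 7, 8, 10, 12, 14, 16}, so |A + B| = 10.
Verify: 10 ≥ 6? Yes ✓.

CD lower bound = 6, actual |A + B| = 10.


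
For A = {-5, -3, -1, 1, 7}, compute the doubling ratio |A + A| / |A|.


|A| = 5.
Compute A + A by enumerating all 25 pairs.
A + A = {-10, -8, -6, -4, -2, 0, 2, 4, 6, 8, 14}, so |A + A| = 11.
K = |A + A| / |A| = 11/5 (already in lowest terms) ≈ 2.2000.
Reference: AP of size 5 gives K = 9/5 ≈ 1.8000; a fully generic set of size 5 gives K ≈ 3.0000.

|A| = 5, |A + A| = 11, K = 11/5.


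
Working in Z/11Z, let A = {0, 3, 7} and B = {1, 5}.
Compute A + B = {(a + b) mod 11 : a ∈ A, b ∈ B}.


Work in Z/11Z: reduce every sum a + b modulo 11.
Enumerate all 6 pairs:
a = 0: 0+1=1, 0+5=5
a = 3: 3+1=4, 3+5=8
a = 7: 7+1=8, 7+5=1
Distinct residues collected: {1, 4, 5, 8}
|A + B| = 4 (out of 11 total residues).

A + B = {1, 4, 5, 8}


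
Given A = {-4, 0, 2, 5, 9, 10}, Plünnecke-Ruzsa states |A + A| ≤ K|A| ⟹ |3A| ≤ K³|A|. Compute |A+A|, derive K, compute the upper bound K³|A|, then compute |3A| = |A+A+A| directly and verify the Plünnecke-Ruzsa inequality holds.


|A| = 6.
Step 1: Compute A + A by enumerating all 36 pairs.
A + A = {-8, -4, -2, 0, 1, 2, 4, 5, 6, 7, 9, 10, 11, 12, 14, 15, 18, 19, 20}, so |A + A| = 19.
Step 2: Doubling constant K = |A + A|/|A| = 19/6 = 19/6 ≈ 3.1667.
Step 3: Plünnecke-Ruzsa gives |3A| ≤ K³·|A| = (3.1667)³ · 6 ≈ 190.5278.
Step 4: Compute 3A = A + A + A directly by enumerating all triples (a,b,c) ∈ A³; |3A| = 36.
Step 5: Check 36 ≤ 190.5278? Yes ✓.

K = 19/6, Plünnecke-Ruzsa bound K³|A| ≈ 190.5278, |3A| = 36, inequality holds.


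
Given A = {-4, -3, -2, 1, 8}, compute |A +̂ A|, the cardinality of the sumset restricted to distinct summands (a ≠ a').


Restricted sumset: A +̂ A = {a + a' : a ∈ A, a' ∈ A, a ≠ a'}.
Equivalently, take A + A and drop any sum 2a that is achievable ONLY as a + a for a ∈ A (i.e. sums representable only with equal summands).
Enumerate pairs (a, a') with a < a' (symmetric, so each unordered pair gives one sum; this covers all a ≠ a'):
  -4 + -3 = -7
  -4 + -2 = -6
  -4 + 1 = -3
  -4 + 8 = 4
  -3 + -2 = -5
  -3 + 1 = -2
  -3 + 8 = 5
  -2 + 1 = -1
  -2 + 8 = 6
  1 + 8 = 9
Collected distinct sums: {-7, -6, -5, -3, -2, -1, 4, 5, 6, 9}
|A +̂ A| = 10
(Reference bound: |A +̂ A| ≥ 2|A| - 3 for |A| ≥ 2, with |A| = 5 giving ≥ 7.)

|A +̂ A| = 10


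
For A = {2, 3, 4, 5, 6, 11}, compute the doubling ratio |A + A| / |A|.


|A| = 6.
Compute A + A by enumerating all 36 pairs.
A + A = {4, 5, 6, 7, 8, 9, 10, 11, 12, 13, 14, 15, 16, 17, 22}, so |A + A| = 15.
K = |A + A| / |A| = 15/6 = 5/2 ≈ 2.5000.
Reference: AP of size 6 gives K = 11/6 ≈ 1.8333; a fully generic set of size 6 gives K ≈ 3.5000.

|A| = 6, |A + A| = 15, K = 15/6 = 5/2.


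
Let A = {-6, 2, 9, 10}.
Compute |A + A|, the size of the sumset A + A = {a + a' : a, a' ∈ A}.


A + A = {a + a' : a, a' ∈ A}; |A| = 4.
General bounds: 2|A| - 1 ≤ |A + A| ≤ |A|(|A|+1)/2, i.e. 7 ≤ |A + A| ≤ 10.
Lower bound 2|A|-1 is attained iff A is an arithmetic progression.
Enumerate sums a + a' for a ≤ a' (symmetric, so this suffices):
a = -6: -6+-6=-12, -6+2=-4, -6+9=3, -6+10=4
a = 2: 2+2=4, 2+9=11, 2+10=12
a = 9: 9+9=18, 9+10=19
a = 10: 10+10=20
Distinct sums: {-12, -4, 3, 4, 11, 12, 18, 19, 20}
|A + A| = 9

|A + A| = 9


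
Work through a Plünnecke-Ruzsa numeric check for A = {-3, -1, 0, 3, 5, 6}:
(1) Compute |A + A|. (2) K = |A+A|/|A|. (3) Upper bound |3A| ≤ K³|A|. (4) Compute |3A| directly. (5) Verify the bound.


|A| = 6.
Step 1: Compute A + A by enumerating all 36 pairs.
A + A = {-6, -4, -3, -2, -1, 0, 2, 3, 4, 5, 6, 8, 9, 10, 11, 12}, so |A + A| = 16.
Step 2: Doubling constant K = |A + A|/|A| = 16/6 = 16/6 ≈ 2.6667.
Step 3: Plünnecke-Ruzsa gives |3A| ≤ K³·|A| = (2.6667)³ · 6 ≈ 113.7778.
Step 4: Compute 3A = A + A + A directly by enumerating all triples (a,b,c) ∈ A³; |3A| = 27.
Step 5: Check 27 ≤ 113.7778? Yes ✓.

K = 16/6, Plünnecke-Ruzsa bound K³|A| ≈ 113.7778, |3A| = 27, inequality holds.


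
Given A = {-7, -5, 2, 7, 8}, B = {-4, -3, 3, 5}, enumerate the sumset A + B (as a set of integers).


A + B = {a + b : a ∈ A, b ∈ B}.
Enumerate all |A|·|B| = 5·4 = 20 pairs (a, b) and collect distinct sums.
a = -7: -7+-4=-11, -7+-3=-10, -7+3=-4, -7+5=-2
a = -5: -5+-4=-9, -5+-3=-8, -5+3=-2, -5+5=0
a = 2: 2+-4=-2, 2+-3=-1, 2+3=5, 2+5=7
a = 7: 7+-4=3, 7+-3=4, 7+3=10, 7+5=12
a = 8: 8+-4=4, 8+-3=5, 8+3=11, 8+5=13
Collecting distinct sums: A + B = {-11, -10, -9, -8, -4, -2, -1, 0, 3, 4, 5, 7, 10, 11, 12, 13}
|A + B| = 16

A + B = {-11, -10, -9, -8, -4, -2, -1, 0, 3, 4, 5, 7, 10, 11, 12, 13}


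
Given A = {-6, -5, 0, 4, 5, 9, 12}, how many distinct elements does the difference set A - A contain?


A - A = {a - a' : a, a' ∈ A}; |A| = 7.
Bounds: 2|A|-1 ≤ |A - A| ≤ |A|² - |A| + 1, i.e. 13 ≤ |A - A| ≤ 43.
Note: 0 ∈ A - A always (from a - a). The set is symmetric: if d ∈ A - A then -d ∈ A - A.
Enumerate nonzero differences d = a - a' with a > a' (then include -d):
Positive differences: {1, 3, 4, 5, 6, 7, 8, 9, 10, 11, 12, 14, 15, 17, 18}
Full difference set: {0} ∪ (positive diffs) ∪ (negative diffs).
|A - A| = 1 + 2·15 = 31 (matches direct enumeration: 31).

|A - A| = 31


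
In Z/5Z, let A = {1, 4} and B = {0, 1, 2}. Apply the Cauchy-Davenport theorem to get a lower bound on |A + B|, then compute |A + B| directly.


Cauchy-Davenport: |A + B| ≥ min(p, |A| + |B| - 1) for A, B nonempty in Z/pZ.
|A| = 2, |B| = 3, p = 5.
CD lower bound = min(5, 2 + 3 - 1) = min(5, 4) = 4.
Compute A + B mod 5 directly:
a = 1: 1+0=1, 1+1=2, 1+2=3
a = 4: 4+0=4, 4+1=0, 4+2=1
A + B = {0, 1, 2, 3, 4}, so |A + B| = 5.
Verify: 5 ≥ 4? Yes ✓.

CD lower bound = 4, actual |A + B| = 5.


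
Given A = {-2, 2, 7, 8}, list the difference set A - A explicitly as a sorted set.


A - A = {a - a' : a, a' ∈ A}.
Compute a - a' for each ordered pair (a, a'):
a = -2: -2--2=0, -2-2=-4, -2-7=-9, -2-8=-10
a = 2: 2--2=4, 2-2=0, 2-7=-5, 2-8=-6
a = 7: 7--2=9, 7-2=5, 7-7=0, 7-8=-1
a = 8: 8--2=10, 8-2=6, 8-7=1, 8-8=0
Collecting distinct values (and noting 0 appears from a-a):
A - A = {-10, -9, -6, -5, -4, -1, 0, 1, 4, 5, 6, 9, 10}
|A - A| = 13

A - A = {-10, -9, -6, -5, -4, -1, 0, 1, 4, 5, 6, 9, 10}


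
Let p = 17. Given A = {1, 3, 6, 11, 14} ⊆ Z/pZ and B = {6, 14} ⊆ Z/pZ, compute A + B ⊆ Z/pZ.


Work in Z/17Z: reduce every sum a + b modulo 17.
Enumerate all 10 pairs:
a = 1: 1+6=7, 1+14=15
a = 3: 3+6=9, 3+14=0
a = 6: 6+6=12, 6+14=3
a = 11: 11+6=0, 11+14=8
a = 14: 14+6=3, 14+14=11
Distinct residues collected: {0, 3, 7, 8, 9, 11, 12, 15}
|A + B| = 8 (out of 17 total residues).

A + B = {0, 3, 7, 8, 9, 11, 12, 15}


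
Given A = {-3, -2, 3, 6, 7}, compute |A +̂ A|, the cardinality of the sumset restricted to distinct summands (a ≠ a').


Restricted sumset: A +̂ A = {a + a' : a ∈ A, a' ∈ A, a ≠ a'}.
Equivalently, take A + A and drop any sum 2a that is achievable ONLY as a + a for a ∈ A (i.e. sums representable only with equal summands).
Enumerate pairs (a, a') with a < a' (symmetric, so each unordered pair gives one sum; this covers all a ≠ a'):
  -3 + -2 = -5
  -3 + 3 = 0
  -3 + 6 = 3
  -3 + 7 = 4
  -2 + 3 = 1
  -2 + 6 = 4
  -2 + 7 = 5
  3 + 6 = 9
  3 + 7 = 10
  6 + 7 = 13
Collected distinct sums: {-5, 0, 1, 3, 4, 5, 9, 10, 13}
|A +̂ A| = 9
(Reference bound: |A +̂ A| ≥ 2|A| - 3 for |A| ≥ 2, with |A| = 5 giving ≥ 7.)

|A +̂ A| = 9


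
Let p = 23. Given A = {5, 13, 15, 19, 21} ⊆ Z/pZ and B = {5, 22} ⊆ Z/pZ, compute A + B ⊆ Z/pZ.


Work in Z/23Z: reduce every sum a + b modulo 23.
Enumerate all 10 pairs:
a = 5: 5+5=10, 5+22=4
a = 13: 13+5=18, 13+22=12
a = 15: 15+5=20, 15+22=14
a = 19: 19+5=1, 19+22=18
a = 21: 21+5=3, 21+22=20
Distinct residues collected: {1, 3, 4, 10, 12, 14, 18, 20}
|A + B| = 8 (out of 23 total residues).

A + B = {1, 3, 4, 10, 12, 14, 18, 20}


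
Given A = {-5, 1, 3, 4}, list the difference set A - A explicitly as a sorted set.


A - A = {a - a' : a, a' ∈ A}.
Compute a - a' for each ordered pair (a, a'):
a = -5: -5--5=0, -5-1=-6, -5-3=-8, -5-4=-9
a = 1: 1--5=6, 1-1=0, 1-3=-2, 1-4=-3
a = 3: 3--5=8, 3-1=2, 3-3=0, 3-4=-1
a = 4: 4--5=9, 4-1=3, 4-3=1, 4-4=0
Collecting distinct values (and noting 0 appears from a-a):
A - A = {-9, -8, -6, -3, -2, -1, 0, 1, 2, 3, 6, 8, 9}
|A - A| = 13

A - A = {-9, -8, -6, -3, -2, -1, 0, 1, 2, 3, 6, 8, 9}


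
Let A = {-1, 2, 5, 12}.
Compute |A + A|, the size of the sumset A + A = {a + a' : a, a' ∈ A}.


A + A = {a + a' : a, a' ∈ A}; |A| = 4.
General bounds: 2|A| - 1 ≤ |A + A| ≤ |A|(|A|+1)/2, i.e. 7 ≤ |A + A| ≤ 10.
Lower bound 2|A|-1 is attained iff A is an arithmetic progression.
Enumerate sums a + a' for a ≤ a' (symmetric, so this suffices):
a = -1: -1+-1=-2, -1+2=1, -1+5=4, -1+12=11
a = 2: 2+2=4, 2+5=7, 2+12=14
a = 5: 5+5=10, 5+12=17
a = 12: 12+12=24
Distinct sums: {-2, 1, 4, 7, 10, 11, 14, 17, 24}
|A + A| = 9

|A + A| = 9


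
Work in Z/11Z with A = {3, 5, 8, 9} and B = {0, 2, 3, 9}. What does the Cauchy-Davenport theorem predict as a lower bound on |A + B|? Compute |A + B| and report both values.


Cauchy-Davenport: |A + B| ≥ min(p, |A| + |B| - 1) for A, B nonempty in Z/pZ.
|A| = 4, |B| = 4, p = 11.
CD lower bound = min(11, 4 + 4 - 1) = min(11, 7) = 7.
Compute A + B mod 11 directly:
a = 3: 3+0=3, 3+2=5, 3+3=6, 3+9=1
a = 5: 5+0=5, 5+2=7, 5+3=8, 5+9=3
a = 8: 8+0=8, 8+2=10, 8+3=0, 8+9=6
a = 9: 9+0=9, 9+2=0, 9+3=1, 9+9=7
A + B = {0, 1, 3, 5, 6, 7, 8, 9, 10}, so |A + B| = 9.
Verify: 9 ≥ 7? Yes ✓.

CD lower bound = 7, actual |A + B| = 9.


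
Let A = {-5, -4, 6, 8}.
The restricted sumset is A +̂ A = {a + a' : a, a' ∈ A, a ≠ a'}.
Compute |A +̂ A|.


Restricted sumset: A +̂ A = {a + a' : a ∈ A, a' ∈ A, a ≠ a'}.
Equivalently, take A + A and drop any sum 2a that is achievable ONLY as a + a for a ∈ A (i.e. sums representable only with equal summands).
Enumerate pairs (a, a') with a < a' (symmetric, so each unordered pair gives one sum; this covers all a ≠ a'):
  -5 + -4 = -9
  -5 + 6 = 1
  -5 + 8 = 3
  -4 + 6 = 2
  -4 + 8 = 4
  6 + 8 = 14
Collected distinct sums: {-9, 1, 2, 3, 4, 14}
|A +̂ A| = 6
(Reference bound: |A +̂ A| ≥ 2|A| - 3 for |A| ≥ 2, with |A| = 4 giving ≥ 5.)

|A +̂ A| = 6


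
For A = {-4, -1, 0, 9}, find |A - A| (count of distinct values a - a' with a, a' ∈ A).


A - A = {a - a' : a, a' ∈ A}; |A| = 4.
Bounds: 2|A|-1 ≤ |A - A| ≤ |A|² - |A| + 1, i.e. 7 ≤ |A - A| ≤ 13.
Note: 0 ∈ A - A always (from a - a). The set is symmetric: if d ∈ A - A then -d ∈ A - A.
Enumerate nonzero differences d = a - a' with a > a' (then include -d):
Positive differences: {1, 3, 4, 9, 10, 13}
Full difference set: {0} ∪ (positive diffs) ∪ (negative diffs).
|A - A| = 1 + 2·6 = 13 (matches direct enumeration: 13).

|A - A| = 13


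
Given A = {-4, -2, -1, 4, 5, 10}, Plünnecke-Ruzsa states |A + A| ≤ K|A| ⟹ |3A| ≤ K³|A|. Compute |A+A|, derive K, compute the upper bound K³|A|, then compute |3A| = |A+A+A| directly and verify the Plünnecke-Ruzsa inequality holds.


|A| = 6.
Step 1: Compute A + A by enumerating all 36 pairs.
A + A = {-8, -6, -5, -4, -3, -2, 0, 1, 2, 3, 4, 6, 8, 9, 10, 14, 15, 20}, so |A + A| = 18.
Step 2: Doubling constant K = |A + A|/|A| = 18/6 = 18/6 ≈ 3.0000.
Step 3: Plünnecke-Ruzsa gives |3A| ≤ K³·|A| = (3.0000)³ · 6 ≈ 162.0000.
Step 4: Compute 3A = A + A + A directly by enumerating all triples (a,b,c) ∈ A³; |3A| = 34.
Step 5: Check 34 ≤ 162.0000? Yes ✓.

K = 18/6, Plünnecke-Ruzsa bound K³|A| ≈ 162.0000, |3A| = 34, inequality holds.


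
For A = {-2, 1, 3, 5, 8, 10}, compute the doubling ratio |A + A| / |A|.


|A| = 6.
Compute A + A by enumerating all 36 pairs.
A + A = {-4, -1, 1, 2, 3, 4, 6, 8, 9, 10, 11, 13, 15, 16, 18, 20}, so |A + A| = 16.
K = |A + A| / |A| = 16/6 = 8/3 ≈ 2.6667.
Reference: AP of size 6 gives K = 11/6 ≈ 1.8333; a fully generic set of size 6 gives K ≈ 3.5000.

|A| = 6, |A + A| = 16, K = 16/6 = 8/3.


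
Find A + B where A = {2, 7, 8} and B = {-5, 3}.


A + B = {a + b : a ∈ A, b ∈ B}.
Enumerate all |A|·|B| = 3·2 = 6 pairs (a, b) and collect distinct sums.
a = 2: 2+-5=-3, 2+3=5
a = 7: 7+-5=2, 7+3=10
a = 8: 8+-5=3, 8+3=11
Collecting distinct sums: A + B = {-3, 2, 3, 5, 10, 11}
|A + B| = 6

A + B = {-3, 2, 3, 5, 10, 11}


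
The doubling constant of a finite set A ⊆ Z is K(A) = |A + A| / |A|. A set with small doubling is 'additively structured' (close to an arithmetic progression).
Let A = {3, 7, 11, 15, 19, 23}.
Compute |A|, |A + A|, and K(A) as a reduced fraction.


|A| = 6.
Compute A + A by enumerating all 36 pairs.
A + A = {6, 10, 14, 18, 22, 26, 30, 34, 38, 42, 46}, so |A + A| = 11.
K = |A + A| / |A| = 11/6 (already in lowest terms) ≈ 1.8333.
Reference: AP of size 6 gives K = 11/6 ≈ 1.8333; a fully generic set of size 6 gives K ≈ 3.5000.

|A| = 6, |A + A| = 11, K = 11/6.


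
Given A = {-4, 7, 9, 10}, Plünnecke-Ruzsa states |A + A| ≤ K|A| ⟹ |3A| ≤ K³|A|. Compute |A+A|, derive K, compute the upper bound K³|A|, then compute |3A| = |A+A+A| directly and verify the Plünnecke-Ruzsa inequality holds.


|A| = 4.
Step 1: Compute A + A by enumerating all 16 pairs.
A + A = {-8, 3, 5, 6, 14, 16, 17, 18, 19, 20}, so |A + A| = 10.
Step 2: Doubling constant K = |A + A|/|A| = 10/4 = 10/4 ≈ 2.5000.
Step 3: Plünnecke-Ruzsa gives |3A| ≤ K³·|A| = (2.5000)³ · 4 ≈ 62.5000.
Step 4: Compute 3A = A + A + A directly by enumerating all triples (a,b,c) ∈ A³; |3A| = 19.
Step 5: Check 19 ≤ 62.5000? Yes ✓.

K = 10/4, Plünnecke-Ruzsa bound K³|A| ≈ 62.5000, |3A| = 19, inequality holds.


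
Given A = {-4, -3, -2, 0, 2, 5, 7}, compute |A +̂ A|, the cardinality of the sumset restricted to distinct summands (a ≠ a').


Restricted sumset: A +̂ A = {a + a' : a ∈ A, a' ∈ A, a ≠ a'}.
Equivalently, take A + A and drop any sum 2a that is achievable ONLY as a + a for a ∈ A (i.e. sums representable only with equal summands).
Enumerate pairs (a, a') with a < a' (symmetric, so each unordered pair gives one sum; this covers all a ≠ a'):
  -4 + -3 = -7
  -4 + -2 = -6
  -4 + 0 = -4
  -4 + 2 = -2
  -4 + 5 = 1
  -4 + 7 = 3
  -3 + -2 = -5
  -3 + 0 = -3
  -3 + 2 = -1
  -3 + 5 = 2
  -3 + 7 = 4
  -2 + 0 = -2
  -2 + 2 = 0
  -2 + 5 = 3
  -2 + 7 = 5
  0 + 2 = 2
  0 + 5 = 5
  0 + 7 = 7
  2 + 5 = 7
  2 + 7 = 9
  5 + 7 = 12
Collected distinct sums: {-7, -6, -5, -4, -3, -2, -1, 0, 1, 2, 3, 4, 5, 7, 9, 12}
|A +̂ A| = 16
(Reference bound: |A +̂ A| ≥ 2|A| - 3 for |A| ≥ 2, with |A| = 7 giving ≥ 11.)

|A +̂ A| = 16


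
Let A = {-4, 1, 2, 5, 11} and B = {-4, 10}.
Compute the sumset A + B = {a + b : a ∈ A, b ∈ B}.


A + B = {a + b : a ∈ A, b ∈ B}.
Enumerate all |A|·|B| = 5·2 = 10 pairs (a, b) and collect distinct sums.
a = -4: -4+-4=-8, -4+10=6
a = 1: 1+-4=-3, 1+10=11
a = 2: 2+-4=-2, 2+10=12
a = 5: 5+-4=1, 5+10=15
a = 11: 11+-4=7, 11+10=21
Collecting distinct sums: A + B = {-8, -3, -2, 1, 6, 7, 11, 12, 15, 21}
|A + B| = 10

A + B = {-8, -3, -2, 1, 6, 7, 11, 12, 15, 21}


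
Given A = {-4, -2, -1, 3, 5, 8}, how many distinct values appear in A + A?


A + A = {a + a' : a, a' ∈ A}; |A| = 6.
General bounds: 2|A| - 1 ≤ |A + A| ≤ |A|(|A|+1)/2, i.e. 11 ≤ |A + A| ≤ 21.
Lower bound 2|A|-1 is attained iff A is an arithmetic progression.
Enumerate sums a + a' for a ≤ a' (symmetric, so this suffices):
a = -4: -4+-4=-8, -4+-2=-6, -4+-1=-5, -4+3=-1, -4+5=1, -4+8=4
a = -2: -2+-2=-4, -2+-1=-3, -2+3=1, -2+5=3, -2+8=6
a = -1: -1+-1=-2, -1+3=2, -1+5=4, -1+8=7
a = 3: 3+3=6, 3+5=8, 3+8=11
a = 5: 5+5=10, 5+8=13
a = 8: 8+8=16
Distinct sums: {-8, -6, -5, -4, -3, -2, -1, 1, 2, 3, 4, 6, 7, 8, 10, 11, 13, 16}
|A + A| = 18

|A + A| = 18


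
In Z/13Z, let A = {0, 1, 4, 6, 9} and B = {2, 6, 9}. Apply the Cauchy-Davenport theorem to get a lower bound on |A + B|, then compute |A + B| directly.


Cauchy-Davenport: |A + B| ≥ min(p, |A| + |B| - 1) for A, B nonempty in Z/pZ.
|A| = 5, |B| = 3, p = 13.
CD lower bound = min(13, 5 + 3 - 1) = min(13, 7) = 7.
Compute A + B mod 13 directly:
a = 0: 0+2=2, 0+6=6, 0+9=9
a = 1: 1+2=3, 1+6=7, 1+9=10
a = 4: 4+2=6, 4+6=10, 4+9=0
a = 6: 6+2=8, 6+6=12, 6+9=2
a = 9: 9+2=11, 9+6=2, 9+9=5
A + B = {0, 2, 3, 5, 6, 7, 8, 9, 10, 11, 12}, so |A + B| = 11.
Verify: 11 ≥ 7? Yes ✓.

CD lower bound = 7, actual |A + B| = 11.


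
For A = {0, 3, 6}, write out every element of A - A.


A - A = {a - a' : a, a' ∈ A}.
Compute a - a' for each ordered pair (a, a'):
a = 0: 0-0=0, 0-3=-3, 0-6=-6
a = 3: 3-0=3, 3-3=0, 3-6=-3
a = 6: 6-0=6, 6-3=3, 6-6=0
Collecting distinct values (and noting 0 appears from a-a):
A - A = {-6, -3, 0, 3, 6}
|A - A| = 5

A - A = {-6, -3, 0, 3, 6}


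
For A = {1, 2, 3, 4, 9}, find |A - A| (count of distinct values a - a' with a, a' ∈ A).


A - A = {a - a' : a, a' ∈ A}; |A| = 5.
Bounds: 2|A|-1 ≤ |A - A| ≤ |A|² - |A| + 1, i.e. 9 ≤ |A - A| ≤ 21.
Note: 0 ∈ A - A always (from a - a). The set is symmetric: if d ∈ A - A then -d ∈ A - A.
Enumerate nonzero differences d = a - a' with a > a' (then include -d):
Positive differences: {1, 2, 3, 5, 6, 7, 8}
Full difference set: {0} ∪ (positive diffs) ∪ (negative diffs).
|A - A| = 1 + 2·7 = 15 (matches direct enumeration: 15).

|A - A| = 15


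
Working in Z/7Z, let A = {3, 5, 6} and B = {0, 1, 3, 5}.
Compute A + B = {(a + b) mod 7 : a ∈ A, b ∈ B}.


Work in Z/7Z: reduce every sum a + b modulo 7.
Enumerate all 12 pairs:
a = 3: 3+0=3, 3+1=4, 3+3=6, 3+5=1
a = 5: 5+0=5, 5+1=6, 5+3=1, 5+5=3
a = 6: 6+0=6, 6+1=0, 6+3=2, 6+5=4
Distinct residues collected: {0, 1, 2, 3, 4, 5, 6}
|A + B| = 7 (out of 7 total residues).

A + B = {0, 1, 2, 3, 4, 5, 6}


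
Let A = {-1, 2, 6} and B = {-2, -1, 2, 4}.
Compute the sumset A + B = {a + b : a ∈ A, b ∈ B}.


A + B = {a + b : a ∈ A, b ∈ B}.
Enumerate all |A|·|B| = 3·4 = 12 pairs (a, b) and collect distinct sums.
a = -1: -1+-2=-3, -1+-1=-2, -1+2=1, -1+4=3
a = 2: 2+-2=0, 2+-1=1, 2+2=4, 2+4=6
a = 6: 6+-2=4, 6+-1=5, 6+2=8, 6+4=10
Collecting distinct sums: A + B = {-3, -2, 0, 1, 3, 4, 5, 6, 8, 10}
|A + B| = 10

A + B = {-3, -2, 0, 1, 3, 4, 5, 6, 8, 10}


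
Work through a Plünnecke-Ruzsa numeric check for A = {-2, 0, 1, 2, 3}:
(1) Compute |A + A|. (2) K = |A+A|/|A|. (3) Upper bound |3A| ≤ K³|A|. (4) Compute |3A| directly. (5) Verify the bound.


|A| = 5.
Step 1: Compute A + A by enumerating all 25 pairs.
A + A = {-4, -2, -1, 0, 1, 2, 3, 4, 5, 6}, so |A + A| = 10.
Step 2: Doubling constant K = |A + A|/|A| = 10/5 = 10/5 ≈ 2.0000.
Step 3: Plünnecke-Ruzsa gives |3A| ≤ K³·|A| = (2.0000)³ · 5 ≈ 40.0000.
Step 4: Compute 3A = A + A + A directly by enumerating all triples (a,b,c) ∈ A³; |3A| = 15.
Step 5: Check 15 ≤ 40.0000? Yes ✓.

K = 10/5, Plünnecke-Ruzsa bound K³|A| ≈ 40.0000, |3A| = 15, inequality holds.
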